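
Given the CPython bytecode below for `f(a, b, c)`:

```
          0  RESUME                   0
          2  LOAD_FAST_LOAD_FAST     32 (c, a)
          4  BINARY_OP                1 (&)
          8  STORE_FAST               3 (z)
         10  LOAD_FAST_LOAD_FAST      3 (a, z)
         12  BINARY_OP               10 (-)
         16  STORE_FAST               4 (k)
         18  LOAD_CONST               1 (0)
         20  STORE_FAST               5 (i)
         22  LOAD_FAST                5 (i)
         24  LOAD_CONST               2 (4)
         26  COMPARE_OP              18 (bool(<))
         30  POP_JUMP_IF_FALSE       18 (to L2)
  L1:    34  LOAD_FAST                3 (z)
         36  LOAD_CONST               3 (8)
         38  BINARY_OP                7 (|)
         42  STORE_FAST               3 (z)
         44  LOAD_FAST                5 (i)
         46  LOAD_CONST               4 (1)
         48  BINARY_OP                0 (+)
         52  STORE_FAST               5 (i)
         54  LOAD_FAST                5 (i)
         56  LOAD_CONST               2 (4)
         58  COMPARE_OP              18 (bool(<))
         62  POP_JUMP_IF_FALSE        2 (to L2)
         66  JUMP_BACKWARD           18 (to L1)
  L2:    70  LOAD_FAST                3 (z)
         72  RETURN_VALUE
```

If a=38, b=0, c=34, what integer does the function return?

42

LOAD_FAST_LOAD_FAST c,a → push 34,38. Stack: [34, 38]
BINARY_OP & → 34 & 38 = 34. Stack: [34]
STORE_FAST z → z=34. Stack: []
LOAD_FAST_LOAD_FAST a,z → push 38,34. Stack: [38, 34]
BINARY_OP - → 38 - 34 = 4. Stack: [4]
STORE_FAST k → k=4. Stack: []
LOAD_CONST → push 0. Stack: [0]
STORE_FAST i → i=0. Stack: []
LOAD_FAST i → push 0. Stack: [0]
LOAD_CONST → push 4. Stack: [0, 4]
COMPARE_OP bool(<) → 0 vs 4 = True. Stack: [True]
POP_JUMP_IF_FALSE → pop True; no jump. Stack: []
LOAD_FAST z → push 34. Stack: [34]
LOAD_CONST → push 8. Stack: [34, 8]
BINARY_OP | → 34 | 8 = 42. Stack: [42]
STORE_FAST z → z=42. Stack: []
LOAD_FAST i → push 0. Stack: [0]
LOAD_CONST → push 1. Stack: [0, 1]
BINARY_OP + → 0 + 1 = 1. Stack: [1]
STORE_FAST i → i=1. Stack: []
LOAD_FAST i → push 1. Stack: [1]
LOAD_CONST → push 4. Stack: [1, 4]
COMPARE_OP bool(<) → 1 vs 4 = True. Stack: [True]
POP_JUMP_IF_FALSE → pop True; no jump. Stack: []
LOAD_FAST z → push 42. Stack: [42]
LOAD_CONST → push 8. Stack: [42, 8]
BINARY_OP | → 42 | 8 = 42. Stack: [42]
STORE_FAST z → z=42. Stack: []
LOAD_FAST i → push 1. Stack: [1]
LOAD_CONST → push 1. Stack: [1, 1]
BINARY_OP + → 1 + 1 = 2. Stack: [2]
STORE_FAST i → i=2. Stack: []
LOAD_FAST i → push 2. Stack: [2]
LOAD_CONST → push 4. Stack: [2, 4]
COMPARE_OP bool(<) → 2 vs 4 = True. Stack: [True]
POP_JUMP_IF_FALSE → pop True; no jump. Stack: []
LOAD_FAST z → push 42. Stack: [42]
LOAD_CONST → push 8. Stack: [42, 8]
BINARY_OP | → 42 | 8 = 42. Stack: [42]
STORE_FAST z → z=42. Stack: []
LOAD_FAST i → push 2. Stack: [2]
LOAD_CONST → push 1. Stack: [2, 1]
BINARY_OP + → 2 + 1 = 3. Stack: [3]
STORE_FAST i → i=3. Stack: []
LOAD_FAST i → push 3. Stack: [3]
LOAD_CONST → push 4. Stack: [3, 4]
COMPARE_OP bool(<) → 3 vs 4 = True. Stack: [True]
POP_JUMP_IF_FALSE → pop True; no jump. Stack: []
LOAD_FAST z → push 42. Stack: [42]
LOAD_CONST → push 8. Stack: [42, 8]
BINARY_OP | → 42 | 8 = 42. Stack: [42]
STORE_FAST z → z=42. Stack: []
LOAD_FAST i → push 3. Stack: [3]
LOAD_CONST → push 1. Stack: [3, 1]
BINARY_OP + → 3 + 1 = 4. Stack: [4]
STORE_FAST i → i=4. Stack: []
LOAD_FAST i → push 4. Stack: [4]
LOAD_CONST → push 4. Stack: [4, 4]
COMPARE_OP bool(<) → 4 vs 4 = False. Stack: [False]
POP_JUMP_IF_FALSE → pop False; jump. Stack: []
LOAD_FAST z → push 42. Stack: [42]
RETURN_VALUE → return 42.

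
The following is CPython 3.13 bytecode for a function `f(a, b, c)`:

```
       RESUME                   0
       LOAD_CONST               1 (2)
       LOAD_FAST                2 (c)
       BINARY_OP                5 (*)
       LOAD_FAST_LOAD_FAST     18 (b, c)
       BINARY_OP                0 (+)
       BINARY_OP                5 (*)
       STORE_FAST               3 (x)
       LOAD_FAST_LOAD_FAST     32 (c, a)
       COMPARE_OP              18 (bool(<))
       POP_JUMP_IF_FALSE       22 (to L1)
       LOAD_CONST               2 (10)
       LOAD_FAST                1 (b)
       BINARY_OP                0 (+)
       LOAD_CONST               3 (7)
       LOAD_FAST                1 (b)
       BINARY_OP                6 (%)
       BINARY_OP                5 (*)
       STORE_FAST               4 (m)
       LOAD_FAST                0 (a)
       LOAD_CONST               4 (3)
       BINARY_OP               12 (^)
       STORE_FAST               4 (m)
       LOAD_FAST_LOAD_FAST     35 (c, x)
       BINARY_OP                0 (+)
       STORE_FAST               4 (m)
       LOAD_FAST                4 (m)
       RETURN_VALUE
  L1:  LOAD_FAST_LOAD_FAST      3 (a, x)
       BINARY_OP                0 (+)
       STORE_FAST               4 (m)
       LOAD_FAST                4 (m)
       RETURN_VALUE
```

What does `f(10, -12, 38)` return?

1986

LOAD_CONST → push 2. Stack: [2]
LOAD_FAST c → push 38. Stack: [2, 38]
BINARY_OP * → 2 * 38 = 76. Stack: [76]
LOAD_FAST_LOAD_FAST b,c → push -12,38. Stack: [76, -12, 38]
BINARY_OP + → -12 + 38 = 26. Stack: [76, 26]
BINARY_OP * → 76 * 26 = 1976. Stack: [1976]
STORE_FAST x → x=1976. Stack: []
LOAD_FAST_LOAD_FAST c,a → push 38,10. Stack: [38, 10]
COMPARE_OP bool(<) → 38 vs 10 = False. Stack: [False]
POP_JUMP_IF_FALSE → pop False; jump. Stack: []
LOAD_FAST_LOAD_FAST a,x → push 10,1976. Stack: [10, 1976]
BINARY_OP + → 10 + 1976 = 1986. Stack: [1986]
STORE_FAST m → m=1986. Stack: []
LOAD_FAST m → push 1986. Stack: [1986]
RETURN_VALUE → return 1986.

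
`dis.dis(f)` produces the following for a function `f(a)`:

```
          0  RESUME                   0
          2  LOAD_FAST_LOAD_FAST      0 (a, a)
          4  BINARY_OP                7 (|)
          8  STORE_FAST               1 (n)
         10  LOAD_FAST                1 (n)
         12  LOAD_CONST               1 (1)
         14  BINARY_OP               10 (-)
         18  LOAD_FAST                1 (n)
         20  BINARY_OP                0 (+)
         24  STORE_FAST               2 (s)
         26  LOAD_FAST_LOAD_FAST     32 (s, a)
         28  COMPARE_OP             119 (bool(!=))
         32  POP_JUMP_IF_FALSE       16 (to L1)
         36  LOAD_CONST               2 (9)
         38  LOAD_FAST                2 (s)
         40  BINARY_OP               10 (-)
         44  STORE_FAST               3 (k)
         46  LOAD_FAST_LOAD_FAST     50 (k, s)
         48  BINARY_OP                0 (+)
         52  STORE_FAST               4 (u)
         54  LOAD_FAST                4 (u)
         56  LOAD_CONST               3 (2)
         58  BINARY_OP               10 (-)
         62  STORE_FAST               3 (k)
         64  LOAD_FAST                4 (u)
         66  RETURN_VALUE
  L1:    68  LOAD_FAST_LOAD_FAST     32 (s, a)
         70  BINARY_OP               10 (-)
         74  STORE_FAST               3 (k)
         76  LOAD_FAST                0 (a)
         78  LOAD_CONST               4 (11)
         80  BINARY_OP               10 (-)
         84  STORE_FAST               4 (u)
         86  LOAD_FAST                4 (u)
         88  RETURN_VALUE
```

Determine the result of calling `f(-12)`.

9

LOAD_FAST_LOAD_FAST a,a → push -12,-12. Stack: [-12, -12]
BINARY_OP | → -12 | -12 = -12. Stack: [-12]
STORE_FAST n → n=-12. Stack: []
LOAD_FAST n → push -12. Stack: [-12]
LOAD_CONST → push 1. Stack: [-12, 1]
BINARY_OP - → -12 - 1 = -13. Stack: [-13]
LOAD_FAST n → push -12. Stack: [-13, -12]
BINARY_OP + → -13 + -12 = -25. Stack: [-25]
STORE_FAST s → s=-25. Stack: []
LOAD_FAST_LOAD_FAST s,a → push -25,-12. Stack: [-25, -12]
COMPARE_OP bool(!=) → -25 vs -12 = True. Stack: [True]
POP_JUMP_IF_FALSE → pop True; no jump. Stack: []
LOAD_CONST → push 9. Stack: [9]
LOAD_FAST s → push -25. Stack: [9, -25]
BINARY_OP - → 9 - -25 = 34. Stack: [34]
STORE_FAST k → k=34. Stack: []
LOAD_FAST_LOAD_FAST k,s → push 34,-25. Stack: [34, -25]
BINARY_OP + → 34 + -25 = 9. Stack: [9]
STORE_FAST u → u=9. Stack: []
LOAD_FAST u → push 9. Stack: [9]
LOAD_CONST → push 2. Stack: [9, 2]
BINARY_OP - → 9 - 2 = 7. Stack: [7]
STORE_FAST k → k=7. Stack: []
LOAD_FAST u → push 9. Stack: [9]
RETURN_VALUE → return 9.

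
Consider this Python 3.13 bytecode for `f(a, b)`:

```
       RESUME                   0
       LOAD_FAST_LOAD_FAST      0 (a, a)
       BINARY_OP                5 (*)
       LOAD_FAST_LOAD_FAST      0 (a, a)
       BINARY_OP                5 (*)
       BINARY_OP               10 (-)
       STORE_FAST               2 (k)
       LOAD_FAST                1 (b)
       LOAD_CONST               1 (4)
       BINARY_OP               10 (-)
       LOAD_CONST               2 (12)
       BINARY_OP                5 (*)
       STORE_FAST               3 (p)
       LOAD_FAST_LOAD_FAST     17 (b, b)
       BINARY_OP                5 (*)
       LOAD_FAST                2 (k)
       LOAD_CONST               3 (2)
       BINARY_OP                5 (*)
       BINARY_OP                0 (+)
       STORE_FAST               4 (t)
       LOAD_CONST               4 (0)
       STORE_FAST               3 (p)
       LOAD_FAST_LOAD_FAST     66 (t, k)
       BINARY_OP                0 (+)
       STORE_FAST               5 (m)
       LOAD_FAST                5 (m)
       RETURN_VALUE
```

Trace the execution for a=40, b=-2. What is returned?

4

LOAD_FAST_LOAD_FAST a,a → push 40,40. Stack: [40, 40]
BINARY_OP * → 40 * 40 = 1600. Stack: [1600]
LOAD_FAST_LOAD_FAST a,a → push 40,40. Stack: [1600, 40, 40]
BINARY_OP * → 40 * 40 = 1600. Stack: [1600, 1600]
BINARY_OP - → 1600 - 1600 = 0. Stack: [0]
STORE_FAST k → k=0. Stack: []
LOAD_FAST b → push -2. Stack: [-2]
LOAD_CONST → push 4. Stack: [-2, 4]
BINARY_OP - → -2 - 4 = -6. Stack: [-6]
LOAD_CONST → push 12. Stack: [-6, 12]
BINARY_OP * → -6 * 12 = -72. Stack: [-72]
STORE_FAST p → p=-72. Stack: []
LOAD_FAST_LOAD_FAST b,b → push -2,-2. Stack: [-2, -2]
BINARY_OP * → -2 * -2 = 4. Stack: [4]
LOAD_FAST k → push 0. Stack: [4, 0]
LOAD_CONST → push 2. Stack: [4, 0, 2]
BINARY_OP * → 0 * 2 = 0. Stack: [4, 0]
BINARY_OP + → 4 + 0 = 4. Stack: [4]
STORE_FAST t → t=4. Stack: []
LOAD_CONST → push 0. Stack: [0]
STORE_FAST p → p=0. Stack: []
LOAD_FAST_LOAD_FAST t,k → push 4,0. Stack: [4, 0]
BINARY_OP + → 4 + 0 = 4. Stack: [4]
STORE_FAST m → m=4. Stack: []
LOAD_FAST m → push 4. Stack: [4]
RETURN_VALUE → return 4.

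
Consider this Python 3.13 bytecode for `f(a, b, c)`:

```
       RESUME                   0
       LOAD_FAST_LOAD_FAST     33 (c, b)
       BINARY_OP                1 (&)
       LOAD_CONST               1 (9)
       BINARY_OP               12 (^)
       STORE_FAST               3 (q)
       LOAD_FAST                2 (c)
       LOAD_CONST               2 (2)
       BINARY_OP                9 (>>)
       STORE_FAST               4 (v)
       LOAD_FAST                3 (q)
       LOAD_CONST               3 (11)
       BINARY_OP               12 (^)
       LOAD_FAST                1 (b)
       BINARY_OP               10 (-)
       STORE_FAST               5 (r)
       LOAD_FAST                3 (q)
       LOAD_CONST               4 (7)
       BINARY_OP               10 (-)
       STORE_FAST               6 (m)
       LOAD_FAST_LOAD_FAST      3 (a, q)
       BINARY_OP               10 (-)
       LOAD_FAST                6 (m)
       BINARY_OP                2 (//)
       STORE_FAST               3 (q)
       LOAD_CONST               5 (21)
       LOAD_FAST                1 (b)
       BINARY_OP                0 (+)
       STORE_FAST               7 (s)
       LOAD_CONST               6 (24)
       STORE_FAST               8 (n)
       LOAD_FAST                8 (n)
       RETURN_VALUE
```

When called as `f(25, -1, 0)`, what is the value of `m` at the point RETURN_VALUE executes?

LOAD_FAST_LOAD_FAST c,b → push 0,-1. Stack: [0, -1]
BINARY_OP & → 0 & -1 = 0. Stack: [0]
LOAD_CONST → push 9. Stack: [0, 9]
BINARY_OP ^ → 0 ^ 9 = 9. Stack: [9]
STORE_FAST q → q=9. Stack: []
LOAD_FAST c → push 0. Stack: [0]
LOAD_CONST → push 2. Stack: [0, 2]
BINARY_OP >> → 0 >> 2 = 0. Stack: [0]
STORE_FAST v → v=0. Stack: []
LOAD_FAST q → push 9. Stack: [9]
LOAD_CONST → push 11. Stack: [9, 11]
BINARY_OP ^ → 9 ^ 11 = 2. Stack: [2]
LOAD_FAST b → push -1. Stack: [2, -1]
BINARY_OP - → 2 - -1 = 3. Stack: [3]
STORE_FAST r → r=3. Stack: []
LOAD_FAST q → push 9. Stack: [9]
LOAD_CONST → push 7. Stack: [9, 7]
BINARY_OP - → 9 - 7 = 2. Stack: [2]
STORE_FAST m → m=2. Stack: []
LOAD_FAST_LOAD_FAST a,q → push 25,9. Stack: [25, 9]
BINARY_OP - → 25 - 9 = 16. Stack: [16]
LOAD_FAST m → push 2. Stack: [16, 2]
BINARY_OP // → 16 // 2 = 8. Stack: [8]
STORE_FAST q → q=8. Stack: []
LOAD_CONST → push 21. Stack: [21]
LOAD_FAST b → push -1. Stack: [21, -1]
BINARY_OP + → 21 + -1 = 20. Stack: [20]
STORE_FAST s → s=20. Stack: []
LOAD_CONST → push 24. Stack: [24]
STORE_FAST n → n=24. Stack: []
LOAD_FAST n → push 24. Stack: [24]
RETURN_VALUE → return 24.

2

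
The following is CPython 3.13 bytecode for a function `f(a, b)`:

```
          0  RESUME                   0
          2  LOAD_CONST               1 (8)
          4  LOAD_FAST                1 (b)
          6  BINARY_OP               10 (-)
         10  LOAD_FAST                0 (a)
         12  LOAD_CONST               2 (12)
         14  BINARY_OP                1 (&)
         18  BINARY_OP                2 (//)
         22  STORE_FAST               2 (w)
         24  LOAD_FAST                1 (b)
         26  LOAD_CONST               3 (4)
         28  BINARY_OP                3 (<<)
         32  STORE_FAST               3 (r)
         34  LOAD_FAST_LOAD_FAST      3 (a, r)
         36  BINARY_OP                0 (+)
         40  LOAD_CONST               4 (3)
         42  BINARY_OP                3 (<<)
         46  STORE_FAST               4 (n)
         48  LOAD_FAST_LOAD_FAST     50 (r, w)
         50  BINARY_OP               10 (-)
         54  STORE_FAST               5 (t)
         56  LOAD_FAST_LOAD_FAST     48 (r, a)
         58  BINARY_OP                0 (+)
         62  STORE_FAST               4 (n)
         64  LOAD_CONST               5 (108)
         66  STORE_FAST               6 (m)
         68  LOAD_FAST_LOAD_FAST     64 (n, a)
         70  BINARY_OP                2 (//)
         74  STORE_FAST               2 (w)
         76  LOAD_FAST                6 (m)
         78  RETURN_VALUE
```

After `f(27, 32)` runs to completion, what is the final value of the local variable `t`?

LOAD_CONST → push 8. Stack: [8]
LOAD_FAST b → push 32. Stack: [8, 32]
BINARY_OP - → 8 - 32 = -24. Stack: [-24]
LOAD_FAST a → push 27. Stack: [-24, 27]
LOAD_CONST → push 12. Stack: [-24, 27, 12]
BINARY_OP & → 27 & 12 = 8. Stack: [-24, 8]
BINARY_OP // → -24 // 8 = -3. Stack: [-3]
STORE_FAST w → w=-3. Stack: []
LOAD_FAST b → push 32. Stack: [32]
LOAD_CONST → push 4. Stack: [32, 4]
BINARY_OP << → 32 << 4 = 512. Stack: [512]
STORE_FAST r → r=512. Stack: []
LOAD_FAST_LOAD_FAST a,r → push 27,512. Stack: [27, 512]
BINARY_OP + → 27 + 512 = 539. Stack: [539]
LOAD_CONST → push 3. Stack: [539, 3]
BINARY_OP << → 539 << 3 = 4312. Stack: [4312]
STORE_FAST n → n=4312. Stack: []
LOAD_FAST_LOAD_FAST r,w → push 512,-3. Stack: [512, -3]
BINARY_OP - → 512 - -3 = 515. Stack: [515]
STORE_FAST t → t=515. Stack: []
LOAD_FAST_LOAD_FAST r,a → push 512,27. Stack: [512, 27]
BINARY_OP + → 512 + 27 = 539. Stack: [539]
STORE_FAST n → n=539. Stack: []
LOAD_CONST → push 108. Stack: [108]
STORE_FAST m → m=108. Stack: []
LOAD_FAST_LOAD_FAST n,a → push 539,27. Stack: [539, 27]
BINARY_OP // → 539 // 27 = 19. Stack: [19]
STORE_FAST w → w=19. Stack: []
LOAD_FAST m → push 108. Stack: [108]
RETURN_VALUE → return 108.

515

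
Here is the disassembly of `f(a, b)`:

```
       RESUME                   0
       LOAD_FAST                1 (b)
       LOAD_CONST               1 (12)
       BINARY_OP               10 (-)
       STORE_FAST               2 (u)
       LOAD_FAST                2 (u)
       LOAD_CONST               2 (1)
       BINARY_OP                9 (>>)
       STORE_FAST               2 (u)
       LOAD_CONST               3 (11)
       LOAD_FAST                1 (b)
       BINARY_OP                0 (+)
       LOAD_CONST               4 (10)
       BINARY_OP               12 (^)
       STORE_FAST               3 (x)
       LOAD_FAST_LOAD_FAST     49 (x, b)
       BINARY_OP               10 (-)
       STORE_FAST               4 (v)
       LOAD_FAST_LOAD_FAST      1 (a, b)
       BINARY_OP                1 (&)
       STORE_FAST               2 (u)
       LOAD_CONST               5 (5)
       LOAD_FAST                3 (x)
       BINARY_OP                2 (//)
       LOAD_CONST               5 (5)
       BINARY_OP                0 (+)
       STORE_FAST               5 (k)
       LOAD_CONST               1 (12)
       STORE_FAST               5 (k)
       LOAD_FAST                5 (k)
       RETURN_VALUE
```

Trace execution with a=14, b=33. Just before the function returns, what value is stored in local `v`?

5

LOAD_FAST b → push 33. Stack: [33]
LOAD_CONST → push 12. Stack: [33, 12]
BINARY_OP - → 33 - 12 = 21. Stack: [21]
STORE_FAST u → u=21. Stack: []
LOAD_FAST u → push 21. Stack: [21]
LOAD_CONST → push 1. Stack: [21, 1]
BINARY_OP >> → 21 >> 1 = 10. Stack: [10]
STORE_FAST u → u=10. Stack: []
LOAD_CONST → push 11. Stack: [11]
LOAD_FAST b → push 33. Stack: [11, 33]
BINARY_OP + → 11 + 33 = 44. Stack: [44]
LOAD_CONST → push 10. Stack: [44, 10]
BINARY_OP ^ → 44 ^ 10 = 38. Stack: [38]
STORE_FAST x → x=38. Stack: []
LOAD_FAST_LOAD_FAST x,b → push 38,33. Stack: [38, 33]
BINARY_OP - → 38 - 33 = 5. Stack: [5]
STORE_FAST v → v=5. Stack: []
LOAD_FAST_LOAD_FAST a,b → push 14,33. Stack: [14, 33]
BINARY_OP & → 14 & 33 = 0. Stack: [0]
STORE_FAST u → u=0. Stack: []
LOAD_CONST → push 5. Stack: [5]
LOAD_FAST x → push 38. Stack: [5, 38]
BINARY_OP // → 5 // 38 = 0. Stack: [0]
LOAD_CONST → push 5. Stack: [0, 5]
BINARY_OP + → 0 + 5 = 5. Stack: [5]
STORE_FAST k → k=5. Stack: []
LOAD_CONST → push 12. Stack: [12]
STORE_FAST k → k=12. Stack: []
LOAD_FAST k → push 12. Stack: [12]
RETURN_VALUE → return 12.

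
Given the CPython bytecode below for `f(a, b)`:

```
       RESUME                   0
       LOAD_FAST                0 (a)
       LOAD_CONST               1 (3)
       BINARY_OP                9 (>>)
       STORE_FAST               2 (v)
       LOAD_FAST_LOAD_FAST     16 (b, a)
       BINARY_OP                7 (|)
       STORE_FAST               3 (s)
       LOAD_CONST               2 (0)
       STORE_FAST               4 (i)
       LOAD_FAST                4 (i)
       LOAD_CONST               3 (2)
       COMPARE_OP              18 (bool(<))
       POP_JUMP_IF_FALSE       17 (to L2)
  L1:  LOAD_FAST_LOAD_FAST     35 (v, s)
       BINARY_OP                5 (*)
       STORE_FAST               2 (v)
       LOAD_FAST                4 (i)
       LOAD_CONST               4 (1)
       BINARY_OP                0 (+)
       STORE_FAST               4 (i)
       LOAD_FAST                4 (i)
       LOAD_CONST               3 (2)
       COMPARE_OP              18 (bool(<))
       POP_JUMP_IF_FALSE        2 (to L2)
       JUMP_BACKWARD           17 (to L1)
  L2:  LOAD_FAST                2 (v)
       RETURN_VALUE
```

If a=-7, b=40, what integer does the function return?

LOAD_FAST a → push -7. Stack: [-7]
LOAD_CONST → push 3. Stack: [-7, 3]
BINARY_OP >> → -7 >> 3 = -1. Stack: [-1]
STORE_FAST v → v=-1. Stack: []
LOAD_FAST_LOAD_FAST b,a → push 40,-7. Stack: [40, -7]
BINARY_OP | → 40 | -7 = -7. Stack: [-7]
STORE_FAST s → s=-7. Stack: []
LOAD_CONST → push 0. Stack: [0]
STORE_FAST i → i=0. Stack: []
LOAD_FAST i → push 0. Stack: [0]
LOAD_CONST → push 2. Stack: [0, 2]
COMPARE_OP bool(<) → 0 vs 2 = True. Stack: [True]
POP_JUMP_IF_FALSE → pop True; no jump. Stack: []
LOAD_FAST_LOAD_FAST v,s → push -1,-7. Stack: [-1, -7]
BINARY_OP * → -1 * -7 = 7. Stack: [7]
STORE_FAST v → v=7. Stack: []
LOAD_FAST i → push 0. Stack: [0]
LOAD_CONST → push 1. Stack: [0, 1]
BINARY_OP + → 0 + 1 = 1. Stack: [1]
STORE_FAST i → i=1. Stack: []
LOAD_FAST i → push 1. Stack: [1]
LOAD_CONST → push 2. Stack: [1, 2]
COMPARE_OP bool(<) → 1 vs 2 = True. Stack: [True]
POP_JUMP_IF_FALSE → pop True; no jump. Stack: []
LOAD_FAST_LOAD_FAST v,s → push 7,-7. Stack: [7, -7]
BINARY_OP * → 7 * -7 = -49. Stack: [-49]
STORE_FAST v → v=-49. Stack: []
LOAD_FAST i → push 1. Stack: [1]
LOAD_CONST → push 1. Stack: [1, 1]
BINARY_OP + → 1 + 1 = 2. Stack: [2]
STORE_FAST i → i=2. Stack: []
LOAD_FAST i → push 2. Stack: [2]
LOAD_CONST → push 2. Stack: [2, 2]
COMPARE_OP bool(<) → 2 vs 2 = False. Stack: [False]
POP_JUMP_IF_FALSE → pop False; jump. Stack: []
LOAD_FAST v → push -49. Stack: [-49]
RETURN_VALUE → return -49.

-49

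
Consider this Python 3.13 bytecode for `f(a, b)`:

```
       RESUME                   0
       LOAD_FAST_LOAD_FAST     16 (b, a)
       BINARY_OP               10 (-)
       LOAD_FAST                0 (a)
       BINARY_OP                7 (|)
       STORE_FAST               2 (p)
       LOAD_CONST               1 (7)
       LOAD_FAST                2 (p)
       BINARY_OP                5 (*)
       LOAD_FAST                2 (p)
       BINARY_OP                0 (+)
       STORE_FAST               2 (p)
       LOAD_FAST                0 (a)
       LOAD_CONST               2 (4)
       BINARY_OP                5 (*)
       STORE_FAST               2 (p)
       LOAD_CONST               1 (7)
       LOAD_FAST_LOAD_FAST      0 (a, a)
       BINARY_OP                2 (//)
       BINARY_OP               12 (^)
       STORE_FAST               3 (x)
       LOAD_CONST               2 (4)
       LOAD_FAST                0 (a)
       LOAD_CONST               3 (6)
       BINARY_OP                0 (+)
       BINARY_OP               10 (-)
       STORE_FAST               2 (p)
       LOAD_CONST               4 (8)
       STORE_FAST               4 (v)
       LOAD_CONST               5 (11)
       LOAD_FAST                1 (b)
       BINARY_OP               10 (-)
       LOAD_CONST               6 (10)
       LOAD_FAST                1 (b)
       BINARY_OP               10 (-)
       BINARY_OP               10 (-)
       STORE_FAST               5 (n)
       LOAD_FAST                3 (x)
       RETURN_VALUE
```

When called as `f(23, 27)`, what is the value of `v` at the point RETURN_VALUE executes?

LOAD_FAST_LOAD_FAST b,a → push 27,23. Stack: [27, 23]
BINARY_OP - → 27 - 23 = 4. Stack: [4]
LOAD_FAST a → push 23. Stack: [4, 23]
BINARY_OP | → 4 | 23 = 23. Stack: [23]
STORE_FAST p → p=23. Stack: []
LOAD_CONST → push 7. Stack: [7]
LOAD_FAST p → push 23. Stack: [7, 23]
BINARY_OP * → 7 * 23 = 161. Stack: [161]
LOAD_FAST p → push 23. Stack: [161, 23]
BINARY_OP + → 161 + 23 = 184. Stack: [184]
STORE_FAST p → p=184. Stack: []
LOAD_FAST a → push 23. Stack: [23]
LOAD_CONST → push 4. Stack: [23, 4]
BINARY_OP * → 23 * 4 = 92. Stack: [92]
STORE_FAST p → p=92. Stack: []
LOAD_CONST → push 7. Stack: [7]
LOAD_FAST_LOAD_FAST a,a → push 23,23. Stack: [7, 23, 23]
BINARY_OP // → 23 // 23 = 1. Stack: [7, 1]
BINARY_OP ^ → 7 ^ 1 = 6. Stack: [6]
STORE_FAST x → x=6. Stack: []
LOAD_CONST → push 4. Stack: [4]
LOAD_FAST a → push 23. Stack: [4, 23]
LOAD_CONST → push 6. Stack: [4, 23, 6]
BINARY_OP + → 23 + 6 = 29. Stack: [4, 29]
BINARY_OP - → 4 - 29 = -25. Stack: [-25]
STORE_FAST p → p=-25. Stack: []
LOAD_CONST → push 8. Stack: [8]
STORE_FAST v → v=8. Stack: []
LOAD_CONST → push 11. Stack: [11]
LOAD_FAST b → push 27. Stack: [11, 27]
BINARY_OP - → 11 - 27 = -16. Stack: [-16]
LOAD_CONST → push 10. Stack: [-16, 10]
LOAD_FAST b → push 27. Stack: [-16, 10, 27]
BINARY_OP - → 10 - 27 = -17. Stack: [-16, -17]
BINARY_OP - → -16 - -17 = 1. Stack: [1]
STORE_FAST n → n=1. Stack: []
LOAD_FAST x → push 6. Stack: [6]
RETURN_VALUE → return 6.

8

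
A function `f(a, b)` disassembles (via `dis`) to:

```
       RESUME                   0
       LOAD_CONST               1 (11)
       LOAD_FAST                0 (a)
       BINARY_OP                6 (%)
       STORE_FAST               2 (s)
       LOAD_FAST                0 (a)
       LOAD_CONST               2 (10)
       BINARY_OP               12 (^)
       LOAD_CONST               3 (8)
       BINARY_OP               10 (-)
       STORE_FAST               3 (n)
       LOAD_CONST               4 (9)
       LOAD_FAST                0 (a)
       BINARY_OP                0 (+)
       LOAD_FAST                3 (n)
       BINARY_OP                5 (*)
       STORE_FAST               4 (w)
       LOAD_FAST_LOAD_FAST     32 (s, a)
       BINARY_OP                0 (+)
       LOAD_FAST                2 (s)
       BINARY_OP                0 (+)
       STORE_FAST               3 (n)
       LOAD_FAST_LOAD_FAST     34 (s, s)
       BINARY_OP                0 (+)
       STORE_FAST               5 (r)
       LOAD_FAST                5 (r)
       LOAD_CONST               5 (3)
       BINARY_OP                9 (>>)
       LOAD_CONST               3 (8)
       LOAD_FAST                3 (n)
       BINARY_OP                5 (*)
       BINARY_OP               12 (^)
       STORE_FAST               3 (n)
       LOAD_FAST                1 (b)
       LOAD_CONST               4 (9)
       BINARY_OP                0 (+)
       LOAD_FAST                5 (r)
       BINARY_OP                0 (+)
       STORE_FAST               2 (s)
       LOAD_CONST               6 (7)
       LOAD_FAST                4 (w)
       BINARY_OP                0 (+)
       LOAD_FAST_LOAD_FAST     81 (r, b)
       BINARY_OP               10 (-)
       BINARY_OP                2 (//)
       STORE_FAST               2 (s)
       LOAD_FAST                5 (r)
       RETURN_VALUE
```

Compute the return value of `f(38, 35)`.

LOAD_CONST → push 11. Stack: [11]
LOAD_FAST a → push 38. Stack: [11, 38]
BINARY_OP % → 11 % 38 = 11. Stack: [11]
STORE_FAST s → s=11. Stack: []
LOAD_FAST a → push 38. Stack: [38]
LOAD_CONST → push 10. Stack: [38, 10]
BINARY_OP ^ → 38 ^ 10 = 44. Stack: [44]
LOAD_CONST → push 8. Stack: [44, 8]
BINARY_OP - → 44 - 8 = 36. Stack: [36]
STORE_FAST n → n=36. Stack: []
LOAD_CONST → push 9. Stack: [9]
LOAD_FAST a → push 38. Stack: [9, 38]
BINARY_OP + → 9 + 38 = 47. Stack: [47]
LOAD_FAST n → push 36. Stack: [47, 36]
BINARY_OP * → 47 * 36 = 1692. Stack: [1692]
STORE_FAST w → w=1692. Stack: []
LOAD_FAST_LOAD_FAST s,a → push 11,38. Stack: [11, 38]
BINARY_OP + → 11 + 38 = 49. Stack: [49]
LOAD_FAST s → push 11. Stack: [49, 11]
BINARY_OP + → 49 + 11 = 60. Stack: [60]
STORE_FAST n → n=60. Stack: []
LOAD_FAST_LOAD_FAST s,s → push 11,11. Stack: [11, 11]
BINARY_OP + → 11 + 11 = 22. Stack: [22]
STORE_FAST r → r=22. Stack: []
LOAD_FAST r → push 22. Stack: [22]
LOAD_CONST → push 3. Stack: [22, 3]
BINARY_OP >> → 22 >> 3 = 2. Stack: [2]
LOAD_CONST → push 8. Stack: [2, 8]
LOAD_FAST n → push 60. Stack: [2, 8, 60]
BINARY_OP * → 8 * 60 = 480. Stack: [2, 480]
BINARY_OP ^ → 2 ^ 480 = 482. Stack: [482]
STORE_FAST n → n=482. Stack: []
LOAD_FAST b → push 35. Stack: [35]
LOAD_CONST → push 9. Stack: [35, 9]
BINARY_OP + → 35 + 9 = 44. Stack: [44]
LOAD_FAST r → push 22. Stack: [44, 22]
BINARY_OP + → 44 + 22 = 66. Stack: [66]
STORE_FAST s → s=66. Stack: []
LOAD_CONST → push 7. Stack: [7]
LOAD_FAST w → push 1692. Stack: [7, 1692]
BINARY_OP + → 7 + 1692 = 1699. Stack: [1699]
LOAD_FAST_LOAD_FAST r,b → push 22,35. Stack: [1699, 22, 35]
BINARY_OP - → 22 - 35 = -13. Stack: [1699, -13]
BINARY_OP // → 1699 // -13 = -131. Stack: [-131]
STORE_FAST s → s=-131. Stack: []
LOAD_FAST r → push 22. Stack: [22]
RETURN_VALUE → return 22.

22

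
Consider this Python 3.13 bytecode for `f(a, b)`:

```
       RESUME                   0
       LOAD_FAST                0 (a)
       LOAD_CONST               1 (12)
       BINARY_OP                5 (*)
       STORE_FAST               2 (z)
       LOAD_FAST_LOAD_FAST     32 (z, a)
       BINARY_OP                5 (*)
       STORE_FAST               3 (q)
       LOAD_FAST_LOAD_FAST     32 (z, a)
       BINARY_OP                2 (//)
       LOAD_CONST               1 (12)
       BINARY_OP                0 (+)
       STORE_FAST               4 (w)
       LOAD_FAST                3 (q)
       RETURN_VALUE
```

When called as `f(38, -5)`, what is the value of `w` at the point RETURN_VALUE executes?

LOAD_FAST a → push 38. Stack: [38]
LOAD_CONST → push 12. Stack: [38, 12]
BINARY_OP * → 38 * 12 = 456. Stack: [456]
STORE_FAST z → z=456. Stack: []
LOAD_FAST_LOAD_FAST z,a → push 456,38. Stack: [456, 38]
BINARY_OP * → 456 * 38 = 17328. Stack: [17328]
STORE_FAST q → q=17328. Stack: []
LOAD_FAST_LOAD_FAST z,a → push 456,38. Stack: [456, 38]
BINARY_OP // → 456 // 38 = 12. Stack: [12]
LOAD_CONST → push 12. Stack: [12, 12]
BINARY_OP + → 12 + 12 = 24. Stack: [24]
STORE_FAST w → w=24. Stack: []
LOAD_FAST q → push 17328. Stack: [17328]
RETURN_VALUE → return 17328.

24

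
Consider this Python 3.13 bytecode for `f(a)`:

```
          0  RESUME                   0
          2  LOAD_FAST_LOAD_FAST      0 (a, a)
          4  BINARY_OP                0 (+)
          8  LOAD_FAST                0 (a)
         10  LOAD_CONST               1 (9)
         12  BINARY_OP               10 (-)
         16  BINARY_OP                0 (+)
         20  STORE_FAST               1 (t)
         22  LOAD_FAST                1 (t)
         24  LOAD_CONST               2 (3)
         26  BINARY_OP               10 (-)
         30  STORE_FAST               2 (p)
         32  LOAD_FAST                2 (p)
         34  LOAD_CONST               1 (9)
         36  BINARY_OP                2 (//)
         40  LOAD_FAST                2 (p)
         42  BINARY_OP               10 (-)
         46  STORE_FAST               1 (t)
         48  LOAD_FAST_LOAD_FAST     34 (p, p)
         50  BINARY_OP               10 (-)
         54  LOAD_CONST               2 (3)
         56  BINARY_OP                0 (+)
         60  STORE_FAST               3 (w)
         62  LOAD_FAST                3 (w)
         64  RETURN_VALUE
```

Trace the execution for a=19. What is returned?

3

LOAD_FAST_LOAD_FAST a,a → push 19,19. Stack: [19, 19]
BINARY_OP + → 19 + 19 = 38. Stack: [38]
LOAD_FAST a → push 19. Stack: [38, 19]
LOAD_CONST → push 9. Stack: [38, 19, 9]
BINARY_OP - → 19 - 9 = 10. Stack: [38, 10]
BINARY_OP + → 38 + 10 = 48. Stack: [48]
STORE_FAST t → t=48. Stack: []
LOAD_FAST t → push 48. Stack: [48]
LOAD_CONST → push 3. Stack: [48, 3]
BINARY_OP - → 48 - 3 = 45. Stack: [45]
STORE_FAST p → p=45. Stack: []
LOAD_FAST p → push 45. Stack: [45]
LOAD_CONST → push 9. Stack: [45, 9]
BINARY_OP // → 45 // 9 = 5. Stack: [5]
LOAD_FAST p → push 45. Stack: [5, 45]
BINARY_OP - → 5 - 45 = -40. Stack: [-40]
STORE_FAST t → t=-40. Stack: []
LOAD_FAST_LOAD_FAST p,p → push 45,45. Stack: [45, 45]
BINARY_OP - → 45 - 45 = 0. Stack: [0]
LOAD_CONST → push 3. Stack: [0, 3]
BINARY_OP + → 0 + 3 = 3. Stack: [3]
STORE_FAST w → w=3. Stack: []
LOAD_FAST w → push 3. Stack: [3]
RETURN_VALUE → return 3.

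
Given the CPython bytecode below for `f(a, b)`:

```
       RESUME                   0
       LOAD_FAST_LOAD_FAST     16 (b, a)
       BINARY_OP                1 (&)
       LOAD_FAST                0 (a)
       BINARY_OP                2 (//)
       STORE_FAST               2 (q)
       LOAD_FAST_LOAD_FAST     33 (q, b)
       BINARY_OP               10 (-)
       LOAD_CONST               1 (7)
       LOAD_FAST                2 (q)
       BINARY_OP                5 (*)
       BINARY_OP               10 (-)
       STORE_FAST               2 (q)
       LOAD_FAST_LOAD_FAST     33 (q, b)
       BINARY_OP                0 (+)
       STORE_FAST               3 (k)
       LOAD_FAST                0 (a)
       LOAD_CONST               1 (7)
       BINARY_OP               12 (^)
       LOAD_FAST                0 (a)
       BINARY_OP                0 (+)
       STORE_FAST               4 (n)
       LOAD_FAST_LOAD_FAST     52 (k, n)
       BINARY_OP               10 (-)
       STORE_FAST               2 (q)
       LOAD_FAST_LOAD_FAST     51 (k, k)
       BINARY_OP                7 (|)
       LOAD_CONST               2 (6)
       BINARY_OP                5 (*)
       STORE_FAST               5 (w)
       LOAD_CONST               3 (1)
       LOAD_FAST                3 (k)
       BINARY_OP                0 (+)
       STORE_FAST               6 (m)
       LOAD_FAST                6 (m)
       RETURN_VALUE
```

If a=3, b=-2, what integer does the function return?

LOAD_FAST_LOAD_FAST b,a → push -2,3. Stack: [-2, 3]
BINARY_OP & → -2 & 3 = 2. Stack: [2]
LOAD_FAST a → push 3. Stack: [2, 3]
BINARY_OP // → 2 // 3 = 0. Stack: [0]
STORE_FAST q → q=0. Stack: []
LOAD_FAST_LOAD_FAST q,b → push 0,-2. Stack: [0, -2]
BINARY_OP - → 0 - -2 = 2. Stack: [2]
LOAD_CONST → push 7. Stack: [2, 7]
LOAD_FAST q → push 0. Stack: [2, 7, 0]
BINARY_OP * → 7 * 0 = 0. Stack: [2, 0]
BINARY_OP - → 2 - 0 = 2. Stack: [2]
STORE_FAST q → q=2. Stack: []
LOAD_FAST_LOAD_FAST q,b → push 2,-2. Stack: [2, -2]
BINARY_OP + → 2 + -2 = 0. Stack: [0]
STORE_FAST k → k=0. Stack: []
LOAD_FAST a → push 3. Stack: [3]
LOAD_CONST → push 7. Stack: [3, 7]
BINARY_OP ^ → 3 ^ 7 = 4. Stack: [4]
LOAD_FAST a → push 3. Stack: [4, 3]
BINARY_OP + → 4 + 3 = 7. Stack: [7]
STORE_FAST n → n=7. Stack: []
LOAD_FAST_LOAD_FAST k,n → push 0,7. Stack: [0, 7]
BINARY_OP - → 0 - 7 = -7. Stack: [-7]
STORE_FAST q → q=-7. Stack: []
LOAD_FAST_LOAD_FAST k,k → push 0,0. Stack: [0, 0]
BINARY_OP | → 0 | 0 = 0. Stack: [0]
LOAD_CONST → push 6. Stack: [0, 6]
BINARY_OP * → 0 * 6 = 0. Stack: [0]
STORE_FAST w → w=0. Stack: []
LOAD_CONST → push 1. Stack: [1]
LOAD_FAST k → push 0. Stack: [1, 0]
BINARY_OP + → 1 + 0 = 1. Stack: [1]
STORE_FAST m → m=1. Stack: []
LOAD_FAST m → push 1. Stack: [1]
RETURN_VALUE → return 1.

1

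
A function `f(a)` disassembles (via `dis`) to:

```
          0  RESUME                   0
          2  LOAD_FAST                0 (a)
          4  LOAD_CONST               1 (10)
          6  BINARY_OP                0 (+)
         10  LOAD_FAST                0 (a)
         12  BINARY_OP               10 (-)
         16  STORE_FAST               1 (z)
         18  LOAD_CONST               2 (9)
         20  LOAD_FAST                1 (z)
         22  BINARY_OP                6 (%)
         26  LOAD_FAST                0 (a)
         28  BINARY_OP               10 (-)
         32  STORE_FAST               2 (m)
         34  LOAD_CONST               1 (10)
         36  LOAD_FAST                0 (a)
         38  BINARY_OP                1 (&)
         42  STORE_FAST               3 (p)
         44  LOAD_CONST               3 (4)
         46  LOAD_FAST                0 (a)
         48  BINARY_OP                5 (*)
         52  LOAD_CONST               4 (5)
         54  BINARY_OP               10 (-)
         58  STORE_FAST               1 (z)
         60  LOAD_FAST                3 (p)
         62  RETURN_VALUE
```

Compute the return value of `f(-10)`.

2

LOAD_FAST a → push -10. Stack: [-10]
LOAD_CONST → push 10. Stack: [-10, 10]
BINARY_OP + → -10 + 10 = 0. Stack: [0]
LOAD_FAST a → push -10. Stack: [0, -10]
BINARY_OP - → 0 - -10 = 10. Stack: [10]
STORE_FAST z → z=10. Stack: []
LOAD_CONST → push 9. Stack: [9]
LOAD_FAST z → push 10. Stack: [9, 10]
BINARY_OP % → 9 % 10 = 9. Stack: [9]
LOAD_FAST a → push -10. Stack: [9, -10]
BINARY_OP - → 9 - -10 = 19. Stack: [19]
STORE_FAST m → m=19. Stack: []
LOAD_CONST → push 10. Stack: [10]
LOAD_FAST a → push -10. Stack: [10, -10]
BINARY_OP & → 10 & -10 = 2. Stack: [2]
STORE_FAST p → p=2. Stack: []
LOAD_CONST → push 4. Stack: [4]
LOAD_FAST a → push -10. Stack: [4, -10]
BINARY_OP * → 4 * -10 = -40. Stack: [-40]
LOAD_CONST → push 5. Stack: [-40, 5]
BINARY_OP - → -40 - 5 = -45. Stack: [-45]
STORE_FAST z → z=-45. Stack: []
LOAD_FAST p → push 2. Stack: [2]
RETURN_VALUE → return 2.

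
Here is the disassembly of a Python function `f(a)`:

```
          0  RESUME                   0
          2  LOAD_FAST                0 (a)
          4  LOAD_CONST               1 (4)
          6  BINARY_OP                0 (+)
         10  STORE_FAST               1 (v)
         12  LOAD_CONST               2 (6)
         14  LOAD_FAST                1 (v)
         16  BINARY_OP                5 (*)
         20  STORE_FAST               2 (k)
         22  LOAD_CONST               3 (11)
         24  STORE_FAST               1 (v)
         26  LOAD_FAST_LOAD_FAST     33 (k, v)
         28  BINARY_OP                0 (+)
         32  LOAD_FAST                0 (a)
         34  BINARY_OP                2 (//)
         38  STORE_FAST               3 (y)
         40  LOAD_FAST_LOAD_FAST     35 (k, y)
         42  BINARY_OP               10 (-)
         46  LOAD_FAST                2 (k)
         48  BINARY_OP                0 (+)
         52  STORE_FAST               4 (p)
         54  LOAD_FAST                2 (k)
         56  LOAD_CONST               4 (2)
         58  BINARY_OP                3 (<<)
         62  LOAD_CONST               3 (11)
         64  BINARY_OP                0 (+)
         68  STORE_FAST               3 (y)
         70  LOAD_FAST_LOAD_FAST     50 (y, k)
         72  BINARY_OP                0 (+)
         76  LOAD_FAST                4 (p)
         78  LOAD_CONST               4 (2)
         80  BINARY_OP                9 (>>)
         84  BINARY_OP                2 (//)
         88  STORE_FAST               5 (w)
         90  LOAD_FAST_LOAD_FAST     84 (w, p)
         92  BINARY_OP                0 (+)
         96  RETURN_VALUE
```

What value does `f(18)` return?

LOAD_FAST a → push 18. Stack: [18]
LOAD_CONST → push 4. Stack: [18, 4]
BINARY_OP + → 18 + 4 = 22. Stack: [22]
STORE_FAST v → v=22. Stack: []
LOAD_CONST → push 6. Stack: [6]
LOAD_FAST v → push 22. Stack: [6, 22]
BINARY_OP * → 6 * 22 = 132. Stack: [132]
STORE_FAST k → k=132. Stack: []
LOAD_CONST → push 11. Stack: [11]
STORE_FAST v → v=11. Stack: []
LOAD_FAST_LOAD_FAST k,v → push 132,11. Stack: [132, 11]
BINARY_OP + → 132 + 11 = 143. Stack: [143]
LOAD_FAST a → push 18. Stack: [143, 18]
BINARY_OP // → 143 // 18 = 7. Stack: [7]
STORE_FAST y → y=7. Stack: []
LOAD_FAST_LOAD_FAST k,y → push 132,7. Stack: [132, 7]
BINARY_OP - → 132 - 7 = 125. Stack: [125]
LOAD_FAST k → push 132. Stack: [125, 132]
BINARY_OP + → 125 + 132 = 257. Stack: [257]
STORE_FAST p → p=257. Stack: []
LOAD_FAST k → push 132. Stack: [132]
LOAD_CONST → push 2. Stack: [132, 2]
BINARY_OP << → 132 << 2 = 528. Stack: [528]
LOAD_CONST → push 11. Stack: [528, 11]
BINARY_OP + → 528 + 11 = 539. Stack: [539]
STORE_FAST y → y=539. Stack: []
LOAD_FAST_LOAD_FAST y,k → push 539,132. Stack: [539, 132]
BINARY_OP + → 539 + 132 = 671. Stack: [671]
LOAD_FAST p → push 257. Stack: [671, 257]
LOAD_CONST → push 2. Stack: [671, 257, 2]
BINARY_OP >> → 257 >> 2 = 64. Stack: [671, 64]
BINARY_OP // → 671 // 64 = 10. Stack: [10]
STORE_FAST w → w=10. Stack: []
LOAD_FAST_LOAD_FAST w,p → push 10,257. Stack: [10, 257]
BINARY_OP + → 10 + 257 = 267. Stack: [267]
RETURN_VALUE → return 267.

267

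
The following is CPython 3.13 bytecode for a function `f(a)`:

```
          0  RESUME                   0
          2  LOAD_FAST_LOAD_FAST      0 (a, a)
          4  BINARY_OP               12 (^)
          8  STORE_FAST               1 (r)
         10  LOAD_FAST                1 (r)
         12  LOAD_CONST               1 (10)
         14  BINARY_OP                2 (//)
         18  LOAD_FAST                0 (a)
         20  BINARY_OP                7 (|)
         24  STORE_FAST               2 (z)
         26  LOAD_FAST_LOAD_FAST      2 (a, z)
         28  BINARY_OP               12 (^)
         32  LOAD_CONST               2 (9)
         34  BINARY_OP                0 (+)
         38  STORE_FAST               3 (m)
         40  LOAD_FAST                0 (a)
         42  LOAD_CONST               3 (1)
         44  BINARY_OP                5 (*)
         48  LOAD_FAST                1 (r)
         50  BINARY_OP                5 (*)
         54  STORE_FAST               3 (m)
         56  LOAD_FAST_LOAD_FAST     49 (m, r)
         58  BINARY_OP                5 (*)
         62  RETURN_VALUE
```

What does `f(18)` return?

0

LOAD_FAST_LOAD_FAST a,a → push 18,18. Stack: [18, 18]
BINARY_OP ^ → 18 ^ 18 = 0. Stack: [0]
STORE_FAST r → r=0. Stack: []
LOAD_FAST r → push 0. Stack: [0]
LOAD_CONST → push 10. Stack: [0, 10]
BINARY_OP // → 0 // 10 = 0. Stack: [0]
LOAD_FAST a → push 18. Stack: [0, 18]
BINARY_OP | → 0 | 18 = 18. Stack: [18]
STORE_FAST z → z=18. Stack: []
LOAD_FAST_LOAD_FAST a,z → push 18,18. Stack: [18, 18]
BINARY_OP ^ → 18 ^ 18 = 0. Stack: [0]
LOAD_CONST → push 9. Stack: [0, 9]
BINARY_OP + → 0 + 9 = 9. Stack: [9]
STORE_FAST m → m=9. Stack: []
LOAD_FAST a → push 18. Stack: [18]
LOAD_CONST → push 1. Stack: [18, 1]
BINARY_OP * → 18 * 1 = 18. Stack: [18]
LOAD_FAST r → push 0. Stack: [18, 0]
BINARY_OP * → 18 * 0 = 0. Stack: [0]
STORE_FAST m → m=0. Stack: []
LOAD_FAST_LOAD_FAST m,r → push 0,0. Stack: [0, 0]
BINARY_OP * → 0 * 0 = 0. Stack: [0]
RETURN_VALUE → return 0.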